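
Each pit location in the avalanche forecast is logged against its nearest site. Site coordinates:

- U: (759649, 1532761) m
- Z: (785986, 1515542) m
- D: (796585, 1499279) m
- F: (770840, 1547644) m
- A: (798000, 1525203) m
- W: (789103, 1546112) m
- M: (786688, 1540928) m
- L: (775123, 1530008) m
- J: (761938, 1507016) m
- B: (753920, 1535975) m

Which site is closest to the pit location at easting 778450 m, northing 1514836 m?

Squared distances to each site:
U: 674783226.000; Z: 57289732.000; D: 570898474.000; F: 1134276964.000; A: 489677189.000; W: 1091674585.000; M: 748657108.000; L: 241258513.000; J: 333798544.000; B: 1048578221.000.
Minimum at Z.

Z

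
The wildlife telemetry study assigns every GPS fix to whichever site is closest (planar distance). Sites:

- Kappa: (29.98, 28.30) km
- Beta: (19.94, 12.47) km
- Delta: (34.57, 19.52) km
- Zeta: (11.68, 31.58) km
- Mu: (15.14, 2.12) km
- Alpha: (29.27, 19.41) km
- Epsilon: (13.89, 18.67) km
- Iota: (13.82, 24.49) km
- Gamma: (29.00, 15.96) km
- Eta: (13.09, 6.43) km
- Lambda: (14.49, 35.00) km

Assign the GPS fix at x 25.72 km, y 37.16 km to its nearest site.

Squared distances to each site:
Kappa: 96.647; Beta: 643.004; Delta: 389.492; Zeta: 228.258; Mu: 1339.738; Alpha: 327.665; Epsilon: 481.829; Iota: 302.139; Gamma: 460.198; Eta: 1103.850; Lambda: 130.778.
Minimum at Kappa.

Kappa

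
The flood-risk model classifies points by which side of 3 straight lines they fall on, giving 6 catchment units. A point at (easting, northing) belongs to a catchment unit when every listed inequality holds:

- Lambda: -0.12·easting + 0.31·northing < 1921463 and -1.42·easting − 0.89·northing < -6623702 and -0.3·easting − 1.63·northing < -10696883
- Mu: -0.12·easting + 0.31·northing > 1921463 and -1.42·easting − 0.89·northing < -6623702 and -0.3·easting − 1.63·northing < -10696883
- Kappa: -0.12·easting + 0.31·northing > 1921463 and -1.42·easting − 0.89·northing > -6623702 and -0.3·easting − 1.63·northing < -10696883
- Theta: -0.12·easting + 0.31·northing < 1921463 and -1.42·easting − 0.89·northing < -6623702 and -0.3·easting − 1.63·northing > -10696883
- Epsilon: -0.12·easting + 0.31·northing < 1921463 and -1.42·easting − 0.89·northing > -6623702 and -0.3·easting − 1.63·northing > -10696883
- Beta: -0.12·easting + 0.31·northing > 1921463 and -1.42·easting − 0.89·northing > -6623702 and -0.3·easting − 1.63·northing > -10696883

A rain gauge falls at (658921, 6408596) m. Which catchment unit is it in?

-0.12·658921 + 0.31·6408596 = 1907594.240, which is < 1921463
-1.42·658921 − 0.89·6408596 = -6639318.260, which is < -6623702
-0.3·658921 − 1.63·6408596 = -10643687.780, which is > -10696883
This sign pattern matches Theta.

Theta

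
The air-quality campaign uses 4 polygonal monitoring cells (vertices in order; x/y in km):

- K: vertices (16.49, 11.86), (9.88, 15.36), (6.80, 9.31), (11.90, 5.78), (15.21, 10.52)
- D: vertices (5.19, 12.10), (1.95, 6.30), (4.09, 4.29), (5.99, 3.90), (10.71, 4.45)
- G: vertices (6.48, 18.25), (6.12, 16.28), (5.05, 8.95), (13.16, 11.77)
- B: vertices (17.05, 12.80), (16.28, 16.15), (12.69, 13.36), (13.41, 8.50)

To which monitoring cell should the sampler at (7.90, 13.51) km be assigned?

G

Cast a ray rightward from (7.90, 13.51). For each polygon, the edges (by vertex number in listed order) whose endpoints lie on opposite sides of y = 13.51, where each meets that height, and whether that is right or left of the point:
K: 1–2 at x≈13.374 (right), 2–3 at x≈8.938 (right) → 2 crossings.
D: no edge straddles that height → 0 crossings.
G: 2–3 at x≈5.716 (left), 4–1 at x≈11.366 (right) → 1 crossing.
B: 1–2 at x≈16.887 (right), 2–3 at x≈12.883 (right) → 2 crossings.
Only G has an odd count, so the point is inside G.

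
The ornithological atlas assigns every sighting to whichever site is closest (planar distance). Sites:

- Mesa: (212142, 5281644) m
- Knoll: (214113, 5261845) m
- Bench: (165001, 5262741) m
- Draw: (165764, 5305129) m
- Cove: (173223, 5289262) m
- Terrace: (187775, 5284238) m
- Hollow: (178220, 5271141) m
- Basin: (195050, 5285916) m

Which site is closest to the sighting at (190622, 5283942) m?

Squared distances to each site:
Mesa: 468391204.000; Knoll: 1040104490.000; Bench: 1105918042.000; Draw: 1066809133.000; Cove: 331027601.000; Terrace: 8193025.000; Hollow: 317675205.000; Basin: 23503860.000.
Minimum at Terrace.

Terrace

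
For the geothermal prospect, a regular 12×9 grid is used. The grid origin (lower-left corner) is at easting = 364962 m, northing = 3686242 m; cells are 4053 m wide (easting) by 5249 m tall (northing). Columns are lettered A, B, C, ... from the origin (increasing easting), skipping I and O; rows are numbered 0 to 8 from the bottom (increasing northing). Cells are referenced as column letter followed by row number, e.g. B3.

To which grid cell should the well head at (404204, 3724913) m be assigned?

Column index: ⌊(404204 − 364962) / 4053⌋ = ⌊9.682⌋ = 9 → column K
Row offset from origin: ⌊(3724913 − 3686242) / 5249⌋ = ⌊7.367⌋ = 7 → row 7

K7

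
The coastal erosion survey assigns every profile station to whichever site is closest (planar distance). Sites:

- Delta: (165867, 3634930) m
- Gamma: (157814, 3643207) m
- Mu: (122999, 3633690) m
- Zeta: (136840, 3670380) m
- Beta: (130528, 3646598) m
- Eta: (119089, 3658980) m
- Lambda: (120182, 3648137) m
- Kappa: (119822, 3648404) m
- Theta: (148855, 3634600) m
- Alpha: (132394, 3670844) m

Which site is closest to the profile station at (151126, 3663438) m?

Zeta

Squared distances to each site:
Delta: 1030003145.000; Gamma: 454022705.000; Mu: 1676071633.000; Zeta: 252281160.000; Beta: 707863204.000; Eta: 1046243133.000; Lambda: 1191651737.000; Kappa: 1205961572.000; Theta: 836787685.000; Alpha: 405736660.000.
Minimum at Zeta.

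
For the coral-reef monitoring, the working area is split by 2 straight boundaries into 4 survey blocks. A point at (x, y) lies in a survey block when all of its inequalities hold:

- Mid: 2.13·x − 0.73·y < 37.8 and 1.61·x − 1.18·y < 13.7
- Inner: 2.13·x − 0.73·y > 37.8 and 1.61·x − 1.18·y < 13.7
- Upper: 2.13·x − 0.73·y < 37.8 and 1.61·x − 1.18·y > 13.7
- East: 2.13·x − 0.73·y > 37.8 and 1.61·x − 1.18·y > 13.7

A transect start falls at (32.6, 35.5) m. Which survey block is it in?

2.13·32.6 − 0.73·35.5 = 43.523, which is > 37.8
1.61·32.6 − 1.18·35.5 = 10.596, which is < 13.7
This sign pattern matches Inner.

Inner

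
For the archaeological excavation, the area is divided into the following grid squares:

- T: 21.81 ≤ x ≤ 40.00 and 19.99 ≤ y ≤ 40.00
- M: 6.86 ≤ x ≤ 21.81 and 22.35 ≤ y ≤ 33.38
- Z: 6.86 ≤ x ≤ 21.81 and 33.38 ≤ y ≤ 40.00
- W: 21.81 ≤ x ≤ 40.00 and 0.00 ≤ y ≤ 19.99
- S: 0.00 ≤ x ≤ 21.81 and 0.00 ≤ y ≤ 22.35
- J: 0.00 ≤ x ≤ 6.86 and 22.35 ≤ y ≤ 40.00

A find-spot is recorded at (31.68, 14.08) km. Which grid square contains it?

W

The point has x = 31.68 and y = 14.08.
Only W satisfies 21.81 ≤ x ≤ 40.00 and 0.00 ≤ y ≤ 19.99.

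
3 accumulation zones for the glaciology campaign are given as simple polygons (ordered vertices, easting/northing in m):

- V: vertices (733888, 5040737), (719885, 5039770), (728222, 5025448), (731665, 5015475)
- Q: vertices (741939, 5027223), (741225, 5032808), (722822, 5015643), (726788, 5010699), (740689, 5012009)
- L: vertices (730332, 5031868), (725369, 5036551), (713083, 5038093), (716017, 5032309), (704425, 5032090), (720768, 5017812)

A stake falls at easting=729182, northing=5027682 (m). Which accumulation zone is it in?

V

Cast a ray rightward from (729182, 5027682). For each polygon, the edges (by vertex number in listed order) whose endpoints lie on opposite sides of northing = 5027682, where each meets that height, and whether that is right or left of the point:
V: 2–3 at easting≈726921.6 (left), 4–1 at easting≈732739.2 (right) → 1 crossing.
Q: 1–2 at easting≈741880.3 (right), 2–3 at easting≈735729.3 (right) → 2 crossings.
L: 5–6 at easting≈709470.5 (left), 6–1 at easting≈727483.8 (left) → 0 crossings.
Only V has an odd count, so the point is inside V.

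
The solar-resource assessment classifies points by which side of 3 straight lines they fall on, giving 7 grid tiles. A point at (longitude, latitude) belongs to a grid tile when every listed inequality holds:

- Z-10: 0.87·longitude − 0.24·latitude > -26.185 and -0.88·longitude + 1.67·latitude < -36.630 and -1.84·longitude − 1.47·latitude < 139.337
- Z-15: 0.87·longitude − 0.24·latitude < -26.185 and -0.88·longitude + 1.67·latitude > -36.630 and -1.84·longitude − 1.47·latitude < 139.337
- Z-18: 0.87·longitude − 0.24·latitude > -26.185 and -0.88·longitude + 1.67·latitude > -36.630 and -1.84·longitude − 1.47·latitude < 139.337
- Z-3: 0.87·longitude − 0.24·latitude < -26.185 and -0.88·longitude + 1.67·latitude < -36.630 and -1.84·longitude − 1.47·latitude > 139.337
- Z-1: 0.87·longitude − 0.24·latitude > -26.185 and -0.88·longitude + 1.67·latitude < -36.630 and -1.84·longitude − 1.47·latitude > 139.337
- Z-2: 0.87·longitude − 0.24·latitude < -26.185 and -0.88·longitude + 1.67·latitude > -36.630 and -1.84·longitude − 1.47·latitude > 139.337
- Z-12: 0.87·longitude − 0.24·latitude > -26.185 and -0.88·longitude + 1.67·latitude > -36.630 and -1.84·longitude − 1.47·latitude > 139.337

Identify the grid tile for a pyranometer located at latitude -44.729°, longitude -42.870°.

0.87·-42.870 − 0.24·-44.729 = -26.562, which is < -26.185
-0.88·-42.870 + 1.67·-44.729 = -36.972, which is < -36.630
-1.84·-42.870 − 1.47·-44.729 = 144.632, which is > 139.337
This sign pattern matches Z-3.

Z-3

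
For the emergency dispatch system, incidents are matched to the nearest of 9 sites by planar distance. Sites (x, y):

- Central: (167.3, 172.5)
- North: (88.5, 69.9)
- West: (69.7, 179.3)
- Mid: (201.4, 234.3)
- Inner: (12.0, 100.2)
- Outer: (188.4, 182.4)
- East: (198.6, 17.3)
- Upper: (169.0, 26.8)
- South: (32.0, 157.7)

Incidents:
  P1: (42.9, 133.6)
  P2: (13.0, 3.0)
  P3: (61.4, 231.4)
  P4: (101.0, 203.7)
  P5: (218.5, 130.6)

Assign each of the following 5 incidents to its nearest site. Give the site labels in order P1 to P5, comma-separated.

South, Inner, West, West, Outer

P1 → South (d²=699.62)
P2 → Inner (d²=9448.84)
P3 → West (d²=2783.30)
P4 → West (d²=1575.05)
P5 → Outer (d²=3589.25)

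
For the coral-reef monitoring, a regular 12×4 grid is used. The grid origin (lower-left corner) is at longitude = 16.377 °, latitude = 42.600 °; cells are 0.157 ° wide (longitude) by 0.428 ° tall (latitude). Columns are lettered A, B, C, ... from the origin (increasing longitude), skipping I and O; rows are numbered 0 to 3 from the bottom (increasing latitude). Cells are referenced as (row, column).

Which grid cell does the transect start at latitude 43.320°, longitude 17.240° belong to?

(1, F)

Column index: ⌊(17.240 − 16.377) / 0.157⌋ = ⌊5.497⌋ = 5 → column F
Row offset from origin: ⌊(43.320 − 42.600) / 0.428⌋ = ⌊1.682⌋ = 1 → row 1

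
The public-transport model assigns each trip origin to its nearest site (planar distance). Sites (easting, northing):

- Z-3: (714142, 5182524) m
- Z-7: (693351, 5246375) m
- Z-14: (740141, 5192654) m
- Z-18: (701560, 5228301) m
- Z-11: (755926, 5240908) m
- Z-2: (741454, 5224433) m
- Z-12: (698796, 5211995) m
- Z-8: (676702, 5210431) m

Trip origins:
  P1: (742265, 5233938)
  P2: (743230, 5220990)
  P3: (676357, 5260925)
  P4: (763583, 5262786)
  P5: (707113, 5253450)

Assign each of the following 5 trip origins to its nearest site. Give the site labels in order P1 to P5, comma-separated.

P1 → Z-2 (d²=91002746.00)
P2 → Z-2 (d²=15008425.00)
P3 → Z-7 (d²=500498536.00)
P4 → Z-11 (d²=537276533.00)
P5 → Z-7 (d²=239448269.00)

Z-2, Z-2, Z-7, Z-11, Z-7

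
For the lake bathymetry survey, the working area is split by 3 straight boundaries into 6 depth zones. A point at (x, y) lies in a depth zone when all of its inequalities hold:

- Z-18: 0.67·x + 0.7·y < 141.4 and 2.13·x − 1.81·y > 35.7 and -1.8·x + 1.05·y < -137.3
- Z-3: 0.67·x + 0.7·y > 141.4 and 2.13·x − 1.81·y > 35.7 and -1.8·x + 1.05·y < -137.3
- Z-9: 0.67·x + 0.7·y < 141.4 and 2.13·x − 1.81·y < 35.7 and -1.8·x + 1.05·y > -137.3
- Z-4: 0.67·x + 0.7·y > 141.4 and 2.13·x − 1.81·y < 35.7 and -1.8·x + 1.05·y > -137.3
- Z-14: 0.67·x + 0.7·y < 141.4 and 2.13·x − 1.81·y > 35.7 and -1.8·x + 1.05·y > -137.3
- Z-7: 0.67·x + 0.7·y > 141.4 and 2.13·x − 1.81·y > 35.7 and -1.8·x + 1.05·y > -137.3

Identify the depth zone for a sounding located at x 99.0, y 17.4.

0.67·99.0 + 0.7·17.4 = 78.510, which is < 141.4
2.13·99.0 − 1.81·17.4 = 179.376, which is > 35.7
-1.8·99.0 + 1.05·17.4 = -159.930, which is < -137.3
This sign pattern matches Z-18.

Z-18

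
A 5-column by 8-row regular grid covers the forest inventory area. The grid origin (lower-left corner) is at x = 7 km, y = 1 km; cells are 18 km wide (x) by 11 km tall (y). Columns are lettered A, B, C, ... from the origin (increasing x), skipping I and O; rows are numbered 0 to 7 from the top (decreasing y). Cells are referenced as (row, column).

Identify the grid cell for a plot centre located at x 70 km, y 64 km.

(2, D)

Column index: ⌊(70 − 7) / 18⌋ = ⌊3.500⌋ = 3 → column D
Row offset from origin: ⌊(64 − 1) / 11⌋ = ⌊5.727⌋ = 5 → row 2 (counted from top)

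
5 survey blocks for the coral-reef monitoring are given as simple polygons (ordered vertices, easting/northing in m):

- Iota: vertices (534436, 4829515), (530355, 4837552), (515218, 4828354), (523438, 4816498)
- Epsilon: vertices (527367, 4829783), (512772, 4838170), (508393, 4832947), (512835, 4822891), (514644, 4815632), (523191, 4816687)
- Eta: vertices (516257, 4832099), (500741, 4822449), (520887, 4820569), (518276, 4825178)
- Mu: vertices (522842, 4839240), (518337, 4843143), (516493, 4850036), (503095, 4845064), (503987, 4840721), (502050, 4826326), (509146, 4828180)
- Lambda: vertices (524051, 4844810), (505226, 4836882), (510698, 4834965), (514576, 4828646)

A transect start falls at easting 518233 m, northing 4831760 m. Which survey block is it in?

Cast a ray rightward from (518233, 4831760). For each polygon, the edges (by vertex number in listed order) whose endpoints lie on opposite sides of northing = 4831760, where each meets that height, and whether that is right or left of the point:
Iota: 1–2 at easting≈533296.0 (right), 2–3 at easting≈520823.2 (right) → 2 crossings.
Epsilon: 1–2 at easting≈523926.6 (right), 3–4 at easting≈508917.3 (left) → 1 crossing.
Eta: 1–2 at easting≈515711.9 (left), 4–1 at easting≈516355.9 (left) → 0 crossings.
Mu: 5–6 at easting≈502781.2 (left), 7–1 at easting≈513579.2 (left) → 0 crossings.
Lambda: 3–4 at easting≈512664.9 (left), 4–1 at easting≈516401.4 (left) → 0 crossings.
Only Epsilon has an odd count, so the point is inside Epsilon.

Epsilon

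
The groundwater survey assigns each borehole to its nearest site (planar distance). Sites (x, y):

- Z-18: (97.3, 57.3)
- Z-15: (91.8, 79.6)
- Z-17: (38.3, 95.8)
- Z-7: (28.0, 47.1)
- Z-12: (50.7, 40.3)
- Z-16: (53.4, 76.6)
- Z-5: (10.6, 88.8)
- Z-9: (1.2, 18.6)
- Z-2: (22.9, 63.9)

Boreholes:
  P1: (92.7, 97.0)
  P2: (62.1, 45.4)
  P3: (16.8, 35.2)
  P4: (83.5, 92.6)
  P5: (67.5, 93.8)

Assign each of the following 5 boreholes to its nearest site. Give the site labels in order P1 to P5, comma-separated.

P1 → Z-15 (d²=303.57)
P2 → Z-12 (d²=155.97)
P3 → Z-7 (d²=267.05)
P4 → Z-15 (d²=237.89)
P5 → Z-16 (d²=494.65)

Z-15, Z-12, Z-7, Z-15, Z-16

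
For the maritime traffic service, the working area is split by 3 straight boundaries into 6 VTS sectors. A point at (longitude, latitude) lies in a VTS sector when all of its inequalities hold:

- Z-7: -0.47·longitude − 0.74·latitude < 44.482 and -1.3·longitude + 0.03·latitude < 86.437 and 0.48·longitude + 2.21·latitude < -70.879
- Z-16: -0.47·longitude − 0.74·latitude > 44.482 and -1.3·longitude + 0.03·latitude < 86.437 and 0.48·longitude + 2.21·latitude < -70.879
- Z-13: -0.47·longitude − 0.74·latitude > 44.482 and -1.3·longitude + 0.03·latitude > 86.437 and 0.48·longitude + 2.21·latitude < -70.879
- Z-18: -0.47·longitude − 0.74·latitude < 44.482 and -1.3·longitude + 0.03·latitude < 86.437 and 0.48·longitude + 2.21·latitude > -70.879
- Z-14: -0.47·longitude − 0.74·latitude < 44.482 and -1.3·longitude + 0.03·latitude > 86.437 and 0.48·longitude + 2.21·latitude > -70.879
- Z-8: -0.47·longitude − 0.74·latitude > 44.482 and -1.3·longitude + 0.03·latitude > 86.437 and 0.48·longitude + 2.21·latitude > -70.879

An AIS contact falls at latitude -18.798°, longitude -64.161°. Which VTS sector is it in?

-0.47·-64.161 − 0.74·-18.798 = 44.066, which is < 44.482
-1.3·-64.161 + 0.03·-18.798 = 82.845, which is < 86.437
0.48·-64.161 + 2.21·-18.798 = -72.341, which is < -70.879
This sign pattern matches Z-7.

Z-7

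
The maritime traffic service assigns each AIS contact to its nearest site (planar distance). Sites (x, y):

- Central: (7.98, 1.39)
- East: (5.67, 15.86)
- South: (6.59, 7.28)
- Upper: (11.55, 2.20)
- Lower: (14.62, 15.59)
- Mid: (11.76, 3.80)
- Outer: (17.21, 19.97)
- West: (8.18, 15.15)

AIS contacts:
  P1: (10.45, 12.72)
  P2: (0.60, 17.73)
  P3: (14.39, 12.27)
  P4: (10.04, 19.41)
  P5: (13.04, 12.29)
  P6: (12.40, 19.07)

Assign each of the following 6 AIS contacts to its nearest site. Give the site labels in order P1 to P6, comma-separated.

West, East, Lower, West, Lower, Lower

P1 → West (d²=11.06)
P2 → East (d²=29.20)
P3 → Lower (d²=11.08)
P4 → West (d²=21.61)
P5 → Lower (d²=13.39)
P6 → Lower (d²=17.04)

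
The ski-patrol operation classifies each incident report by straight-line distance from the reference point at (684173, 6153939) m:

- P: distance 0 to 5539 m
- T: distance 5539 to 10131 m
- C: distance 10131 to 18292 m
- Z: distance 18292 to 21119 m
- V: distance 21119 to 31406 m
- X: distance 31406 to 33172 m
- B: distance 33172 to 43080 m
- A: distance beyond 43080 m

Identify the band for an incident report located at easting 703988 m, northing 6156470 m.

Distance = √((703988−684173)² + (6156470−6153939)²) = √(392634225.000 + 6405961.000) = 19975.990 m.
18292 ≤ 19975.990 < 21119 → Z.

Z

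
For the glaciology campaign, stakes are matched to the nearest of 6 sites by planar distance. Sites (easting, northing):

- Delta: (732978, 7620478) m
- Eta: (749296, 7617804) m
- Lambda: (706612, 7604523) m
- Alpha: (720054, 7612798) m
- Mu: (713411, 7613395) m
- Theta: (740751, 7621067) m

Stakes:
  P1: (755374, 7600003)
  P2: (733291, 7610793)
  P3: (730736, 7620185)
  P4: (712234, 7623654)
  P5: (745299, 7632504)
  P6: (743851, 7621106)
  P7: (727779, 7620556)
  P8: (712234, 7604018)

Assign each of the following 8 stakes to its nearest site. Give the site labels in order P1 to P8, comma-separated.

P1 → Eta (d²=353817685.00)
P2 → Delta (d²=93897194.00)
P3 → Delta (d²=5112413.00)
P4 → Mu (d²=106632410.00)
P5 → Theta (d²=151489273.00)
P6 → Theta (d²=9611521.00)
P7 → Delta (d²=27035685.00)
P8 → Lambda (d²=31861909.00)

Eta, Delta, Delta, Mu, Theta, Theta, Delta, Lambda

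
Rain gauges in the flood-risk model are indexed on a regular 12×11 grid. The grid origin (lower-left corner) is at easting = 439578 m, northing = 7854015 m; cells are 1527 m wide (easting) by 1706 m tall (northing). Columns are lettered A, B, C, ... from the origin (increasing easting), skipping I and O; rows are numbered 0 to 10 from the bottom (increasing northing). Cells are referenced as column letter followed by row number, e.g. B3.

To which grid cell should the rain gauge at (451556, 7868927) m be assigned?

Column index: ⌊(451556 − 439578) / 1527⌋ = ⌊7.844⌋ = 7 → column H
Row offset from origin: ⌊(7868927 − 7854015) / 1706⌋ = ⌊8.741⌋ = 8 → row 8

H8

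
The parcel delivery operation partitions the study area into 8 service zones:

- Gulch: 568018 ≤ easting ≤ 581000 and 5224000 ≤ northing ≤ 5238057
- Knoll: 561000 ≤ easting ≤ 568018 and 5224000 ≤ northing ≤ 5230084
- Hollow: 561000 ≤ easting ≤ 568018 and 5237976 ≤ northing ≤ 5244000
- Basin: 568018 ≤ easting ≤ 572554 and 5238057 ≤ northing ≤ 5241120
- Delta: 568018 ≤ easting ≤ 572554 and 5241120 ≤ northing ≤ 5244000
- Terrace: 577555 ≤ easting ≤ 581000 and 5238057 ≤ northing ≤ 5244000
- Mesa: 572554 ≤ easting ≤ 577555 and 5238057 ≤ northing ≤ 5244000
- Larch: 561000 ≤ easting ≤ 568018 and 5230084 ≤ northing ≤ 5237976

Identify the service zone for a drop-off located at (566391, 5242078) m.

Hollow

The point has easting = 566391 and northing = 5242078.
Only Hollow satisfies 561000 ≤ easting ≤ 568018 and 5237976 ≤ northing ≤ 5244000.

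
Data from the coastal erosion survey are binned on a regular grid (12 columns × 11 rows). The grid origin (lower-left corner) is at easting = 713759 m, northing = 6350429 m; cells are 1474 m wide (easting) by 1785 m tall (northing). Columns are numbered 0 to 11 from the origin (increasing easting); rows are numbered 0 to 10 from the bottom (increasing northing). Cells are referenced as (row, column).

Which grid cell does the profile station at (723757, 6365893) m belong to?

Column index: ⌊(723757 − 713759) / 1474⌋ = ⌊6.783⌋ = 6
Row offset from origin: ⌊(6365893 − 6350429) / 1785⌋ = ⌊8.663⌋ = 8 → row 8

(8, 6)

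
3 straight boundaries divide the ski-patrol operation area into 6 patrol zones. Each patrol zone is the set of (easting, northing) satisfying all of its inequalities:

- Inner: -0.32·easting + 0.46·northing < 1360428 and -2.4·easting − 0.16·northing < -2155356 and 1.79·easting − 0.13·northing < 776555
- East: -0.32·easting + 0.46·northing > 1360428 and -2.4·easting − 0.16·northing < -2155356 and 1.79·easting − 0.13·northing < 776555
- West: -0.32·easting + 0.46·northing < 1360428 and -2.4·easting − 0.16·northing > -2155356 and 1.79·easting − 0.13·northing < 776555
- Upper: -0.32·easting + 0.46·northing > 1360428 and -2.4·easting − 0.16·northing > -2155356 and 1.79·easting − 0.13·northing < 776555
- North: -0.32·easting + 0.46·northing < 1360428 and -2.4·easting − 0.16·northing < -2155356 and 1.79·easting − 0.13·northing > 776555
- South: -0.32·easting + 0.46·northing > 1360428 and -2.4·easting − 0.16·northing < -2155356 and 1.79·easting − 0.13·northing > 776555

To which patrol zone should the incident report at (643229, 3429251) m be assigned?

-0.32·643229 + 0.46·3429251 = 1371622.180, which is > 1360428
-2.4·643229 − 0.16·3429251 = -2092429.760, which is > -2155356
1.79·643229 − 0.13·3429251 = 705577.280, which is < 776555
This sign pattern matches Upper.

Upper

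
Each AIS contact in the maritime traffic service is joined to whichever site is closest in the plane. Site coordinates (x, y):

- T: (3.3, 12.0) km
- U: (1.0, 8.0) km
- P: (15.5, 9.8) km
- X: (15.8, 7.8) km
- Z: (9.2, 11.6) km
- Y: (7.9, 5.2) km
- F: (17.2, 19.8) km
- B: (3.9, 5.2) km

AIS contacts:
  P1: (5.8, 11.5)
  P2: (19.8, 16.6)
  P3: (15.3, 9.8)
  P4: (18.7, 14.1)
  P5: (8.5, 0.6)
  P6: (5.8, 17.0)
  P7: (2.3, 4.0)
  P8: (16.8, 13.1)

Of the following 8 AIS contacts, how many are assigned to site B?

1

P1 → T
P2 → F
P3 → P
P4 → P
P5 → Y
P6 → T
P7 → B
P8 → P
1 of the 8 goes to B.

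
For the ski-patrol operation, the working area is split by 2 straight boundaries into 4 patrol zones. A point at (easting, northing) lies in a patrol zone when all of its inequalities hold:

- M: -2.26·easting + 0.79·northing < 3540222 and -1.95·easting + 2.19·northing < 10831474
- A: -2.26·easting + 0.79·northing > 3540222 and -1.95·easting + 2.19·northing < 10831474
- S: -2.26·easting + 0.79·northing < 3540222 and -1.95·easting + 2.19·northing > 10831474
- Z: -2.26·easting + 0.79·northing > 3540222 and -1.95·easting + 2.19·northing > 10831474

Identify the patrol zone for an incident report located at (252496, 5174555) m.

-2.26·252496 + 0.79·5174555 = 3517257.490, which is < 3540222
-1.95·252496 + 2.19·5174555 = 10839908.250, which is > 10831474
This sign pattern matches S.

S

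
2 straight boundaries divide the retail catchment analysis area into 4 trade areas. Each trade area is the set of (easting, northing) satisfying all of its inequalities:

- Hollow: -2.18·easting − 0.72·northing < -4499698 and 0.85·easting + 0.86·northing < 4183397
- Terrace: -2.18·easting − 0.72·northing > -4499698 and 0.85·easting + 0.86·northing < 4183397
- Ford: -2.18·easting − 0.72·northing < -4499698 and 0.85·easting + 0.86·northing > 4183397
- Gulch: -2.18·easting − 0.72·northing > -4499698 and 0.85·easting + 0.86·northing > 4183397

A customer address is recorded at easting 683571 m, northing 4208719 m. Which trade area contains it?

-2.18·683571 − 0.72·4208719 = -4520462.460, which is < -4499698
0.85·683571 + 0.86·4208719 = 4200533.690, which is > 4183397
This sign pattern matches Ford.

Ford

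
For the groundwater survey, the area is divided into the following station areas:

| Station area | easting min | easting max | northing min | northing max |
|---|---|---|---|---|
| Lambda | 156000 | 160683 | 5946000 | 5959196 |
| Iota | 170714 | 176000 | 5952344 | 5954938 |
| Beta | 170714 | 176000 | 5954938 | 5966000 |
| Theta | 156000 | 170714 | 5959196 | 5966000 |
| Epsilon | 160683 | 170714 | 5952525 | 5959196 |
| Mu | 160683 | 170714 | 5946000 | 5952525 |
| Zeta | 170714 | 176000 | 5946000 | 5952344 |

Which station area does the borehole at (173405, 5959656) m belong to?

Beta

The point has easting = 173405 and northing = 5959656.
Only Beta satisfies 170714 ≤ easting ≤ 176000 and 5954938 ≤ northing ≤ 5966000.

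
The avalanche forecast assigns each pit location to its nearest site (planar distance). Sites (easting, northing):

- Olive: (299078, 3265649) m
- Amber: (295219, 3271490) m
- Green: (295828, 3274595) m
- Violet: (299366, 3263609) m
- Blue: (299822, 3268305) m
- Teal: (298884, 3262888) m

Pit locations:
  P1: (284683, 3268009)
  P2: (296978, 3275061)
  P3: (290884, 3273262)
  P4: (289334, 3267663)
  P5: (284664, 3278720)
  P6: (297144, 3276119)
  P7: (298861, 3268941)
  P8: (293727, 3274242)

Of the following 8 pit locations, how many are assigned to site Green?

P1 → Amber
P2 → Green
P3 → Amber
P4 → Amber
P5 → Green
P6 → Green
P7 → Blue
P8 → Green
4 of the 8 go to Green.

4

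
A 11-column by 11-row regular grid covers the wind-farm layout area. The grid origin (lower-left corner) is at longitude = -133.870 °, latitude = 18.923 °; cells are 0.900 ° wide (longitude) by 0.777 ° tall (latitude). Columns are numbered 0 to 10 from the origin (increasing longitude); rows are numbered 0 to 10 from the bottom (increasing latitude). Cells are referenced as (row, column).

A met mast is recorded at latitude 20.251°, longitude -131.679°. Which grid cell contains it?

(1, 2)

Column index: ⌊(-131.679 − -133.870) / 0.900⌋ = ⌊2.434⌋ = 2
Row offset from origin: ⌊(20.251 − 18.923) / 0.777⌋ = ⌊1.709⌋ = 1 → row 1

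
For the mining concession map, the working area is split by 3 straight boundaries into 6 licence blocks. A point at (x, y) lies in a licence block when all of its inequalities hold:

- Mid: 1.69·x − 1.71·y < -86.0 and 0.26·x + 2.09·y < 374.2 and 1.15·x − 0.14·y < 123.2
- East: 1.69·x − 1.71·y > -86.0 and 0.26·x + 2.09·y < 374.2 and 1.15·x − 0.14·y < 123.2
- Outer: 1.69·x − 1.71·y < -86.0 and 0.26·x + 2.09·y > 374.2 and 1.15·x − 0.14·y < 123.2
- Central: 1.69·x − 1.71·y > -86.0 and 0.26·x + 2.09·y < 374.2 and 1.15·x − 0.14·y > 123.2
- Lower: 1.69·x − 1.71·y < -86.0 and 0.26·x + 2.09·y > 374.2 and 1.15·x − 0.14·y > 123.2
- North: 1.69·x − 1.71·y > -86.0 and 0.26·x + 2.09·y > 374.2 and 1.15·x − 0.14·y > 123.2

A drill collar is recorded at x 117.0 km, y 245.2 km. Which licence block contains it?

1.69·117.0 − 1.71·245.2 = -221.562, which is < -86.0
0.26·117.0 + 2.09·245.2 = 542.888, which is > 374.2
1.15·117.0 − 0.14·245.2 = 100.222, which is < 123.2
This sign pattern matches Outer.

Outer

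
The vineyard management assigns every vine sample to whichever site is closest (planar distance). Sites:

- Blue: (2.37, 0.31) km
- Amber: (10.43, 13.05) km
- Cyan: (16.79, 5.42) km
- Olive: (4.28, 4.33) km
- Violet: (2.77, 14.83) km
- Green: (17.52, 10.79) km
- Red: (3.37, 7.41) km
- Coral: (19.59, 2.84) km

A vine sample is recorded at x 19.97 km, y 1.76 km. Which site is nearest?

Coral

Squared distances to each site:
Blue: 311.862; Amber: 218.476; Cyan: 23.508; Olive: 252.781; Violet: 466.665; Green: 87.543; Red: 307.482; Coral: 1.311.
Minimum at Coral.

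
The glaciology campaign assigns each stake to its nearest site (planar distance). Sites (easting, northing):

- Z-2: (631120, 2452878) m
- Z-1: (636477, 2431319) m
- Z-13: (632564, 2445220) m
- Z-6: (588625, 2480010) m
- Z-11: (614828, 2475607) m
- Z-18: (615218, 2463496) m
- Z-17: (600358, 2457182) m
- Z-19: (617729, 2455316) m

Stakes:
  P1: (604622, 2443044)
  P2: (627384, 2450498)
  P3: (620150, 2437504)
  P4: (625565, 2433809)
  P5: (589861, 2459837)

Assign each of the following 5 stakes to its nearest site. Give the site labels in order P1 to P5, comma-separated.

Z-17, Z-2, Z-13, Z-1, Z-17

P1 → Z-17 (d²=218064740.00)
P2 → Z-2 (d²=19622096.00)
P3 → Z-13 (d²=213644052.00)
P4 → Z-1 (d²=125271844.00)
P5 → Z-17 (d²=117236034.00)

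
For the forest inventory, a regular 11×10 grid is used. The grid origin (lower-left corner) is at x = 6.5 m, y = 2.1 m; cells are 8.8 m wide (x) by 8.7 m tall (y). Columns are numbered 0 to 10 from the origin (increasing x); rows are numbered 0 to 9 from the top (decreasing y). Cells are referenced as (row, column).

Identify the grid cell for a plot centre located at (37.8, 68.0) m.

(2, 3)

Column index: ⌊(37.8 − 6.5) / 8.8⌋ = ⌊3.557⌋ = 3
Row offset from origin: ⌊(68.0 − 2.1) / 8.7⌋ = ⌊7.575⌋ = 7 → row 2 (counted from top)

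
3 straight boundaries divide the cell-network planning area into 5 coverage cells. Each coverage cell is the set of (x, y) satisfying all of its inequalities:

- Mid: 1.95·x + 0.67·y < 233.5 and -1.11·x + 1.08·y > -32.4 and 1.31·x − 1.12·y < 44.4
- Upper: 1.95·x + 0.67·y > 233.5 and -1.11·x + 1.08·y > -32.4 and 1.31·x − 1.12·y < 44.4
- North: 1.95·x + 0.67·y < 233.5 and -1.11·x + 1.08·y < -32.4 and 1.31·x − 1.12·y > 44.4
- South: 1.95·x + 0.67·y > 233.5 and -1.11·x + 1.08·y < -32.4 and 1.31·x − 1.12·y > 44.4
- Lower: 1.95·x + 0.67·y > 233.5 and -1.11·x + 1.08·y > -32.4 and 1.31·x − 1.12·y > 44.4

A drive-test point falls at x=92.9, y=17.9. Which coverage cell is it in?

North

1.95·92.9 + 0.67·17.9 = 193.148, which is < 233.5
-1.11·92.9 + 1.08·17.9 = -83.787, which is < -32.4
1.31·92.9 − 1.12·17.9 = 101.651, which is > 44.4
This sign pattern matches North.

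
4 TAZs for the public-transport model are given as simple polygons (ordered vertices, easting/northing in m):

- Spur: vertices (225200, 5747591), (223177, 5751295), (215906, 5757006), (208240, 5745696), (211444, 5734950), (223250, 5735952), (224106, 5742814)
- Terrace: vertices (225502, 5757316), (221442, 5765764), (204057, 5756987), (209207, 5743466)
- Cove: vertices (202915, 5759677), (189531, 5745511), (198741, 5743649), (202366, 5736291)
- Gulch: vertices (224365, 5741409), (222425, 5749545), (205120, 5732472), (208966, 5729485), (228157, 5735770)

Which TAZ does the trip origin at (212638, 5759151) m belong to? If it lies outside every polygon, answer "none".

Cast a ray rightward from (212638, 5759151). For each polygon, the edges (by vertex number in listed order) whose endpoints lie on opposite sides of northing = 5759151, where each meets that height, and whether that is right or left of the point:
Spur: no edge straddles that height → 0 crossings.
Terrace: 1–2 at easting≈224620.1 (right), 2–3 at easting≈208343.3 (left) → 1 crossing.
Cove: 1–2 at easting≈202418.0 (left), 4–1 at easting≈202902.7 (left) → 0 crossings.
Gulch: no edge straddles that height → 0 crossings.
Only Terrace has an odd count, so the point is inside Terrace.

Terrace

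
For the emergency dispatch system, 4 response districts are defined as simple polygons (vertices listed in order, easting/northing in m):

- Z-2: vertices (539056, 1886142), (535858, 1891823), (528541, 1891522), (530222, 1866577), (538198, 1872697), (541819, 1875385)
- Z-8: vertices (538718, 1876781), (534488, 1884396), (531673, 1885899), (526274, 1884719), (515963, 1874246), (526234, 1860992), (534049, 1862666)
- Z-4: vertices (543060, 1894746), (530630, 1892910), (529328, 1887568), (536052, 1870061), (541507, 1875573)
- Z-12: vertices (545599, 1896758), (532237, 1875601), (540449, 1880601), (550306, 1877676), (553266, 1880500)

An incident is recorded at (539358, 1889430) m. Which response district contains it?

Z-4

Cast a ray rightward from (539358, 1889430). For each polygon, the edges (by vertex number in listed order) whose endpoints lie on opposite sides of northing = 1889430, where each meets that height, and whether that is right or left of the point:
Z-2: 1–2 at easting≈537205.1 (left), 3–4 at easting≈528682.0 (left) → 0 crossings.
Z-8: no edge straddles that height → 0 crossings.
Z-4: 2–3 at easting≈529781.8 (left), 5–1 at easting≈542629.4 (right) → 1 crossing.
Z-12: 1–2 at easting≈540970.9 (right), 5–1 at easting≈549054.8 (right) → 2 crossings.
Only Z-4 has an odd count, so the point is inside Z-4.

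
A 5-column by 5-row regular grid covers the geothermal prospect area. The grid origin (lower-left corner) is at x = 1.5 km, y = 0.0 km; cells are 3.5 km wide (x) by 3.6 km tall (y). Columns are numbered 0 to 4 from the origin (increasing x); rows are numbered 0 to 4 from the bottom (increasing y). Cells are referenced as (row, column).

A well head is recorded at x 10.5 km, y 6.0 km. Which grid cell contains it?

Column index: ⌊(10.5 − 1.5) / 3.5⌋ = ⌊2.571⌋ = 2
Row offset from origin: ⌊(6.0 − 0.0) / 3.6⌋ = ⌊1.667⌋ = 1 → row 1

(1, 2)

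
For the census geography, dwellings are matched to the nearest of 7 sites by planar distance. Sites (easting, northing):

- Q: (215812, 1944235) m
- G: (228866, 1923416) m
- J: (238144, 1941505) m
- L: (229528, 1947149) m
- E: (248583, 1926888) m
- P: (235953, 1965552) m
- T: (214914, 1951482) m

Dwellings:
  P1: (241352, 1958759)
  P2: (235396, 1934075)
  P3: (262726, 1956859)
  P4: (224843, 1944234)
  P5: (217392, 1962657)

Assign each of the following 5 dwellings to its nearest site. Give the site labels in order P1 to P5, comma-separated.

P1 → P (d²=75294050.00)
P2 → J (d²=62756404.00)
P3 → P (d²=792361778.00)
P4 → L (d²=30446450.00)
P5 → T (d²=131021109.00)

P, J, P, L, T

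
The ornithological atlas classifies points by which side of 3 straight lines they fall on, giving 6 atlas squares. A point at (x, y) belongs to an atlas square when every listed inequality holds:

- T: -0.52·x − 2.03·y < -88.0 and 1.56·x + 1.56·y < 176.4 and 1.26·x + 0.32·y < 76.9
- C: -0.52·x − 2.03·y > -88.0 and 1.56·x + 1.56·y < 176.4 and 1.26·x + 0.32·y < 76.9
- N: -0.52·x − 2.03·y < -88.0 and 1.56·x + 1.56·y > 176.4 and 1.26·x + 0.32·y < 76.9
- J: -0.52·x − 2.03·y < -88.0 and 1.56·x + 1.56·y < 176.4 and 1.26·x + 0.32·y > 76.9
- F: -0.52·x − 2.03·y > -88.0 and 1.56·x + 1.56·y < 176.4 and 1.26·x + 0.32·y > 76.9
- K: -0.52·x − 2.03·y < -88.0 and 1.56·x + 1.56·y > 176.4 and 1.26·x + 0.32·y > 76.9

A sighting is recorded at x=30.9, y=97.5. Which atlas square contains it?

N

-0.52·30.9 − 2.03·97.5 = -213.993, which is < -88.0
1.56·30.9 + 1.56·97.5 = 200.304, which is > 176.4
1.26·30.9 + 0.32·97.5 = 70.134, which is < 76.9
This sign pattern matches N.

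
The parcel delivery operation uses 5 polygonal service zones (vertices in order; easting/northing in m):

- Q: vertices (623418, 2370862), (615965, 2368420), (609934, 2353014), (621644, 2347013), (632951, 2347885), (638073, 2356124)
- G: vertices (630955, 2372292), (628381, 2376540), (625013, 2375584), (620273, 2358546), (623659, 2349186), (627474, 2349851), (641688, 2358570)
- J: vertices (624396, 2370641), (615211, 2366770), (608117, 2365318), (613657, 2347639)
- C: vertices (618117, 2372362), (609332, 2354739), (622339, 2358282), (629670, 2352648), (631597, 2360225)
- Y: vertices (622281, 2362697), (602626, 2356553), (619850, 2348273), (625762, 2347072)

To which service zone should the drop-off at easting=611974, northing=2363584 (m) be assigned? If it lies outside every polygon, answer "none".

Cast a ray rightward from (611974, 2363584). For each polygon, the edges (by vertex number in listed order) whose endpoints lie on opposite sides of northing = 2363584, where each meets that height, and whether that is right or left of the point:
Q: 2–3 at easting≈614071.8 (right), 6–1 at easting≈630655.0 (right) → 2 crossings.
G: 3–4 at easting≈621674.6 (right), 7–1 at easting≈637766.2 (right) → 2 crossings.
J: 3–4 at easting≈608660.4 (left), 4–1 at easting≈621101.3 (right) → 1 crossing.
C: 1–2 at easting≈613741.2 (right), 5–1 at easting≈627866.3 (right) → 2 crossings.
Y: no edge straddles that height → 0 crossings.
Only J has an odd count, so the point is inside J.

J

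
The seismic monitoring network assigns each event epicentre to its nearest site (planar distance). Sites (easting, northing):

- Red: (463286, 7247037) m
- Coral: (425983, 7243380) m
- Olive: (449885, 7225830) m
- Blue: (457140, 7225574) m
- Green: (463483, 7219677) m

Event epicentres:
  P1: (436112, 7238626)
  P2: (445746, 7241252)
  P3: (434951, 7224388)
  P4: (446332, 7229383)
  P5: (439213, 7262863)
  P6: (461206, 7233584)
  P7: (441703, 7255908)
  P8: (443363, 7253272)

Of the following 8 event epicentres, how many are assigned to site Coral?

P1 → Coral
P2 → Olive
P3 → Olive
P4 → Olive
P5 → Coral
P6 → Blue
P7 → Coral
P8 → Coral
4 of the 8 go to Coral.

4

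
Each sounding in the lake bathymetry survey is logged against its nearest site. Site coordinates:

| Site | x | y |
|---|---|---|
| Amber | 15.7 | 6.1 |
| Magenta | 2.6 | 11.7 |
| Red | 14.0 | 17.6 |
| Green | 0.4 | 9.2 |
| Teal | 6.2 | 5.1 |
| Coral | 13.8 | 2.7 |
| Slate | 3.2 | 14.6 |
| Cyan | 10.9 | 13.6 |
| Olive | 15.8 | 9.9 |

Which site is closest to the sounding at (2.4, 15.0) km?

Squared distances to each site:
Amber: 256.100; Magenta: 10.930; Red: 141.320; Green: 37.640; Teal: 112.450; Coral: 281.250; Slate: 0.800; Cyan: 74.210; Olive: 205.570.
Minimum at Slate.

Slate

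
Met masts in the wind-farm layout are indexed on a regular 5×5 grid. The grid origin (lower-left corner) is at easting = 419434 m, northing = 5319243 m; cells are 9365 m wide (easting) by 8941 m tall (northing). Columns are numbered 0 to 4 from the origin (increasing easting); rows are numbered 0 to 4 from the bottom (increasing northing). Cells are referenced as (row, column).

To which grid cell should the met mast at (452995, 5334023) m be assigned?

Column index: ⌊(452995 − 419434) / 9365⌋ = ⌊3.584⌋ = 3
Row offset from origin: ⌊(5334023 − 5319243) / 8941⌋ = ⌊1.653⌋ = 1 → row 1

(1, 3)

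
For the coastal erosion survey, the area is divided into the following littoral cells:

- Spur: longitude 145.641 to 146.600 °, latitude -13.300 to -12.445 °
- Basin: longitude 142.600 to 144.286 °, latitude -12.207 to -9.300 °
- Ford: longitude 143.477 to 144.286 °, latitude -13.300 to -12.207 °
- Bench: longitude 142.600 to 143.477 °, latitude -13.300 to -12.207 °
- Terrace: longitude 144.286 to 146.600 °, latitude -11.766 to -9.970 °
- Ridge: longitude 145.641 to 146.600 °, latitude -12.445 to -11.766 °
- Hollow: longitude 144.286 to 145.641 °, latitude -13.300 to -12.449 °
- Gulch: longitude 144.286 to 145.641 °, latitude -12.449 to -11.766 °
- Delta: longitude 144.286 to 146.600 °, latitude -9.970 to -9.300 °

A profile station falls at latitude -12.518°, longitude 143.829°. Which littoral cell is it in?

The point has longitude = 143.829 and latitude = -12.518.
Only Ford satisfies 143.477 ≤ longitude ≤ 144.286 and -13.300 ≤ latitude ≤ -12.207.

Ford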